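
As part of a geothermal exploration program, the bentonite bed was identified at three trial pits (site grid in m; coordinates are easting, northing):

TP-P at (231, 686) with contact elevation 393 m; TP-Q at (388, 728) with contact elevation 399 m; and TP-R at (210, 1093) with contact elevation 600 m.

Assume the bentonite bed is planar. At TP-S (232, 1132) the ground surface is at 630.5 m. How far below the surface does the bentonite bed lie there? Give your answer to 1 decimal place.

Let the plane be z = a·easting + b·northing + c.
TP-Q−TP-P: 157a + 42b = 6;  TP-R−TP-P: −21a + 407b = 207.
Solving gives a = −0.096510, b = 0.503620.
Then c = 393 − a·231 − b·686 = 69.81.
At (232, 1132): z_contact = −22.39 + 570.10 + 69.81 = 617.52 m.
Depth below ground = 630.5 − 617.52 = 13.0 m.

13.0 m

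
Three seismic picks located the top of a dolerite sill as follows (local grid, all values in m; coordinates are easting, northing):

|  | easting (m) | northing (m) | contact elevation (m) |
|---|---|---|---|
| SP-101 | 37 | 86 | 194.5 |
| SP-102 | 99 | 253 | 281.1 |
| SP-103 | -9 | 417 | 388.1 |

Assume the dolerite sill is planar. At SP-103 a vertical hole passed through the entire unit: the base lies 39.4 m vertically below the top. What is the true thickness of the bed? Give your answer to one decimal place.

34.1 m

Let the plane be z = a·easting + b·northing + c.
SP-102−SP-101: 62a + 167b = 86.6;  SP-103−SP-101: −46a + 331b = 193.6.
Solving gives a = −0.13000, b = 0.56683.
|∇z| = √(a²+b²) = 0.58154, so dip δ = arctan(0.58154) = 30.18°.
True thickness = vertical thickness × cos δ = 39.4 × cos 30.18° = 34.1 m.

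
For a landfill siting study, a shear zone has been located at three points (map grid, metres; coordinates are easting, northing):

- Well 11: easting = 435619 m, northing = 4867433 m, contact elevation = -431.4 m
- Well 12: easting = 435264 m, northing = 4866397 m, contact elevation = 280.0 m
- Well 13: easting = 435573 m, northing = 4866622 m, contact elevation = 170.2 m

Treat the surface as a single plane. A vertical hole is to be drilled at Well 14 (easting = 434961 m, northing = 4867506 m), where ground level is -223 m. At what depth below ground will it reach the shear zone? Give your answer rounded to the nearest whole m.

Two edge vectors: Well 11→Well 12 = (-355, -1036, 711.4), Well 11→Well 13 = (-46, -811, 601.6).
Normal n = (Well 11→Well 12) × (Well 11→Well 13) = (-46312.2, 180843.6, 240249).
So ∂z/∂easting = −n_x/n_z = 0.19276750 and ∂z/∂northing = −n_y/n_z = −0.75273404.
Intercept c from Well 11: -431.4 − 83973.19 + 3663882.50 = 3579477.91.
At (434961, 4867506): z_contact = 83846.3 − 3663937.4 + 3579477.91 = -613.2 m.
Depth below ground = -223 − (-613.2) = 390 m.

390 m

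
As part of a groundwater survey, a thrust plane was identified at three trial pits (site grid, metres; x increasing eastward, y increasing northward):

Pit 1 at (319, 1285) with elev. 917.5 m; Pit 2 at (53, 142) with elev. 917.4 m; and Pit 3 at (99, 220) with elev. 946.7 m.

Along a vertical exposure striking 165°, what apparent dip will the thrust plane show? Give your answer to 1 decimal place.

Two edge vectors: Pit 1→Pit 2 = (-266, -1143, -0.1), Pit 1→Pit 3 = (-220, -1065, 29.2).
Normal n = (Pit 1→Pit 2) × (Pit 1→Pit 3) = (-33482.1, 7789.2, 31830).
So ∂z/∂x = −n_x/n_z = 1.05190 and ∂z/∂y = −n_y/n_z = −0.24471.
Unit vector along 165° is (sin 165°, cos 165°) = (0.2588, -0.9659).
Slope in that direction = a·(0.2588) + b·(-0.9659) = 0.50863.
Apparent dip = arctan|0.50863| = 27.0° (true dip is 47.2°, so apparent ≤ true as expected).

27.0°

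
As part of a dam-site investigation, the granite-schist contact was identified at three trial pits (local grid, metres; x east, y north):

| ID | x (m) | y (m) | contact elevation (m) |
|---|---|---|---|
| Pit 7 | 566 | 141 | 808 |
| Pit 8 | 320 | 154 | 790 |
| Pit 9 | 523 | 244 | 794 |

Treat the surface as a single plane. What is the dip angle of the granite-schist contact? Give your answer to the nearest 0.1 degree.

Two edge vectors: Pit 7→Pit 8 = (-246, 13, -18), Pit 7→Pit 9 = (-43, 103, -14).
Normal n = (Pit 7→Pit 8) × (Pit 7→Pit 9) = (1672, -2670, -24779).
So ∂z/∂x = −n_x/n_z = 0.06748 and ∂z/∂y = −n_y/n_z = −0.10775.
Gradient magnitude |∇z| = √(a² + b²) = √(0.00455 + 0.01161) = 0.12714.
True dip = arctan(0.12714) = 7.2°, dipping toward NNW (azimuth ≈ 328°).

7.2°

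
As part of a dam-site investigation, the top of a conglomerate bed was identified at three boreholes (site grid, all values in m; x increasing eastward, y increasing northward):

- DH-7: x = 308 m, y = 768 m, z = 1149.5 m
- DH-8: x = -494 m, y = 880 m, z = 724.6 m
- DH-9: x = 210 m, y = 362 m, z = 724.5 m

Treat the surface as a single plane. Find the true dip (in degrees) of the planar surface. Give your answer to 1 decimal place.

47.8°

Two edge vectors: DH-7→DH-8 = (-802, 112, -424.9), DH-7→DH-9 = (-98, -406, -425).
Normal n = (DH-7→DH-8) × (DH-7→DH-9) = (-220109.4, -299209.8, 336588).
So ∂z/∂x = −n_x/n_z = 0.65394 and ∂z/∂y = −n_y/n_z = 0.88895.
Gradient magnitude |∇z| = √(a² + b²) = √(0.42764 + 0.79023) = 1.10357.
True dip = arctan(1.10357) = 47.8°, dipping toward SW (azimuth ≈ 216°).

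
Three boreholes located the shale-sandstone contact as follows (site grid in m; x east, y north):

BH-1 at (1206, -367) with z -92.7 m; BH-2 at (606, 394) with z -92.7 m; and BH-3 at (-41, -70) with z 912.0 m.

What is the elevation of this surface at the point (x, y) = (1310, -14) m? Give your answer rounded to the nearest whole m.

-472 m

Let the plane be z = a·x + b·y + c.
BH-2−BH-1: −600a + 761b = 0;  BH-3−BH-1: −1247a + 297b = 1004.7.
Solving gives a = −0.99197, b = −0.78210.
Then c = -92.7 − a·1206 − b·-367 = 816.58.
At (1310, -14): z = −1299.5 + 10.9 + 816.58 = -471.9 m.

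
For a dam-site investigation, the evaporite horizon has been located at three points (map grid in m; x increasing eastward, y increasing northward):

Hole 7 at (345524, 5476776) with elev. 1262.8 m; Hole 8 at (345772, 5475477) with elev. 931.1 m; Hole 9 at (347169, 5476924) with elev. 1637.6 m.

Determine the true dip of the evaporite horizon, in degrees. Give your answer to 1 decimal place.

19.6°

Let the plane be z = a·x + b·y + c.
Hole 8−Hole 7: 248a − 1299b = −331.7;  Hole 9−Hole 7: 1645a + 148b = 374.8.
Solving gives a = 0.20141, b = 0.29380.
Gradient magnitude |∇z| = √(a² + b²) = √(0.04057 + 0.08632) = 0.35621.
True dip = arctan(0.35621) = 19.6°, dipping toward SW (azimuth ≈ 214°).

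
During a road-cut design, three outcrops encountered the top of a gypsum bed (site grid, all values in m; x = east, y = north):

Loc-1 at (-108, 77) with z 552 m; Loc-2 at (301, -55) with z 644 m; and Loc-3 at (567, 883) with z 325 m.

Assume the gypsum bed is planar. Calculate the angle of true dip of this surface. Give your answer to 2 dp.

21.04°

Two edge vectors: Loc-1→Loc-2 = (409, -132, 92), Loc-1→Loc-3 = (675, 806, -227).
Normal n = (Loc-1→Loc-2) × (Loc-1→Loc-3) = (-44188, 154943, 418754).
So ∂z/∂x = −n_x/n_z = 0.10552 and ∂z/∂y = −n_y/n_z = −0.37001.
Gradient magnitude |∇z| = √(a² + b²) = √(0.01114 + 0.13691) = 0.38476.
True dip = arctan(0.38476) = 21.04°, dipping toward NNW (azimuth ≈ 344°).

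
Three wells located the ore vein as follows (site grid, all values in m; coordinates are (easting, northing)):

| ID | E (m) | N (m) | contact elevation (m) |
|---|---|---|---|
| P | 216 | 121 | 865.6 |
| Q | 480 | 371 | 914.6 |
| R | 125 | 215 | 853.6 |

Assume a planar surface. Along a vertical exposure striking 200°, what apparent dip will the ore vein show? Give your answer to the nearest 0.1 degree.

4.6°

Let the plane be z = a·E + b·N + c.
Q−P: 264a + 250b = 49;  R−P: −91a + 94b = −12.
Solving gives a = 0.15990, b = 0.02714.
Unit vector along 200° is (sin 200°, cos 200°) = (-0.3420, -0.9397).
Slope in that direction = a·(-0.3420) + b·(-0.9397) = −0.08019.
Apparent dip = arctan|0.08019| = 4.6° (true dip is 9.2°, so apparent ≤ true as expected).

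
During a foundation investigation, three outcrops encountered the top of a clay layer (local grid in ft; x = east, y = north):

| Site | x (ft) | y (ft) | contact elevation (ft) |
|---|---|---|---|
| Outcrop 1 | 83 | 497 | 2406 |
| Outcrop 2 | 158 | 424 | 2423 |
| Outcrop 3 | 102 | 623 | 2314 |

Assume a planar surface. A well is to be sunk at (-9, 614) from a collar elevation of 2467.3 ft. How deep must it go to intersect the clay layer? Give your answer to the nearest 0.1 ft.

Let the plane be z = a·x + b·y + c.
Outcrop 2−Outcrop 1: 75a − 73b = 17;  Outcrop 3−Outcrop 1: 19a + 126b = −92.
Solving gives a = −0.42207, b = −0.66651.
Then c = 2406 − a·83 − b·497 = 2772.29.
At (-9, 614): z_contact = 3.80 − 409.24 + 2772.29 = 2366.85 ft.
Depth below ground = 2467.3 − 2366.85 = 100.5 ft.

100.5 ft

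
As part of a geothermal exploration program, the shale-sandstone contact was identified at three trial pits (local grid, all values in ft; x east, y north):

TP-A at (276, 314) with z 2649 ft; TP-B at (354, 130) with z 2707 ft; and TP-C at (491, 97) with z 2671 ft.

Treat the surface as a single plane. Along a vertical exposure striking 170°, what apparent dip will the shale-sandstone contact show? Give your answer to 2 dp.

21.92°

Let the plane be z = a·x + b·y + c.
TP-B−TP-A: 78a − 184b = 58;  TP-C−TP-A: 215a − 217b = 22.
Solving gives a = −0.37722, b = −0.47513.
Unit vector along 170° is (sin 170°, cos 170°) = (0.1736, -0.9848).
Slope in that direction = a·(0.1736) + b·(-0.9848) = 0.40240.
Apparent dip = arctan|0.40240| = 21.92° (true dip is 31.2°, so apparent ≤ true as expected).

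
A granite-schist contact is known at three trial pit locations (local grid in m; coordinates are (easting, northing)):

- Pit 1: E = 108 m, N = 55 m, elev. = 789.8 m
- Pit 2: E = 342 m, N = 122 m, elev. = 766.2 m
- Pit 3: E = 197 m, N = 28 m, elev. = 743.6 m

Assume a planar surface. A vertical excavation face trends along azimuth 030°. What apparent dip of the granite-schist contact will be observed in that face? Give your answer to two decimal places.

Let the plane be z = a·E + b·N + c.
Pit 2−Pit 1: 234a + 67b = −23.6;  Pit 3−Pit 1: 89a − 27b = −46.2.
Solving gives a = −0.30393, b = 0.70926.
Unit vector along 030° is (sin 30°, cos 30°) = (0.5000, 0.8660).
Slope in that direction = a·(0.5000) + b·(0.8660) = 0.46227.
Apparent dip = arctan|0.46227| = 24.81° (true dip is 37.7°, so apparent ≤ true as expected).

24.81°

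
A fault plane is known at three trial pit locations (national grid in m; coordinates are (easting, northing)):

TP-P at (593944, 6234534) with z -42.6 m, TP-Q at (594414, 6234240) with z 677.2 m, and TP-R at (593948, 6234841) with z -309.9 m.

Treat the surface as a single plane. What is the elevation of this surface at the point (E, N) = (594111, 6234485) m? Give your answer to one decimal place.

164.2 m

Let the plane be z = a·E + b·N + c.
TP-Q−TP-P: 470a − 294b = 719.8;  TP-R−TP-P: 4a + 307b = −267.3.
Solving gives a = 0.978870664, b = −0.883438054.
Then c = -42.6 − a·593944 − b·6234534 = 4926387.63.
At (594111, 6234485): z = 581557.8 − 5507781.3 + 4926387.63 = 164.2 m.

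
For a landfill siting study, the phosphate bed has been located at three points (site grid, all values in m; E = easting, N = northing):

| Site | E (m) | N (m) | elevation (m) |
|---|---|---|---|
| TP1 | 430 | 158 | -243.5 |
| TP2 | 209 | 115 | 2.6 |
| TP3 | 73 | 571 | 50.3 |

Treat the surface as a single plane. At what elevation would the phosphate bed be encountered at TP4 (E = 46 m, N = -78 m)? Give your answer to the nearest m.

Let the plane be z = a·E + b·N + c.
TP2−TP1: −221a − 43b = 246.1;  TP3−TP1: −357a + 413b = 293.8.
Solving gives a = −1.07174, b = −0.21504.
Then c = -243.5 − a·430 − b·158 = 251.32.
At (46, -78): z = −49.3 + 16.8 + 251.32 = 218.8 m.

219 m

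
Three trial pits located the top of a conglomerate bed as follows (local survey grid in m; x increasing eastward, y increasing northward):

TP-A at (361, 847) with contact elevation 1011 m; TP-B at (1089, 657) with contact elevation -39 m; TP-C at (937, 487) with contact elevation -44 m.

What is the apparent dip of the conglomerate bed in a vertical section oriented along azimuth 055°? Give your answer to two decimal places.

18.75°

Let the plane be z = a·x + b·y + c.
TP-B−TP-A: 728a − 190b = −1050;  TP-C−TP-A: 576a − 360b = −1055.
Solving gives a = −1.16319, b = 1.06944.
Unit vector along 055° is (sin 55°, cos 55°) = (0.8192, 0.5736).
Slope in that direction = a·(0.8192) + b·(0.5736) = −0.33942.
Apparent dip = arctan|0.33942| = 18.75° (true dip is 57.7°, so apparent ≤ true as expected).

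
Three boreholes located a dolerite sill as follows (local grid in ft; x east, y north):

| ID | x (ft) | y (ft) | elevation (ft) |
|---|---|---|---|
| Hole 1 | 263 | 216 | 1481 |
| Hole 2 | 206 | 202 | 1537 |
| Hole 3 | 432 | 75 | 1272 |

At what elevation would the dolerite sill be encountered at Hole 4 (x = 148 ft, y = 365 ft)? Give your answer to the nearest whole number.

1636 ft

Let the plane be z = a·x + b·y + c.
Hole 2−Hole 1: −57a − 14b = 56;  Hole 3−Hole 1: 169a − 141b = −209.
Solving gives a = −1.04028, b = 0.23541.
Then c = 1481 − a·263 − b·216 = 1703.74.
At (148, 365): z = −154.0 + 85.9 + 1703.74 = 1635.7 ft.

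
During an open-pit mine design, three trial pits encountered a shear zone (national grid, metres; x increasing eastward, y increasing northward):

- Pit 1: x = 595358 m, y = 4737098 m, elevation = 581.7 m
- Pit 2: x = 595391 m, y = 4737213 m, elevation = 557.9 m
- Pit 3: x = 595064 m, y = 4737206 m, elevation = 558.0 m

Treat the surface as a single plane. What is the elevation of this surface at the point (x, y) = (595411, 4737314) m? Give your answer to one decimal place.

537.0 m

Let the plane be z = a·x + b·y + c.
Pit 2−Pit 1: 33a + 115b = −23.8;  Pit 3−Pit 1: −294a + 108b = −23.7.
Solving gives a = 0.004149944, b = −0.208147375.
Then c = 581.7 − a·595358 − b·4737098 = 984125.51.
At (595411, 4737314): z = 2470.9 − 986059.5 + 984125.51 = 537.0 m.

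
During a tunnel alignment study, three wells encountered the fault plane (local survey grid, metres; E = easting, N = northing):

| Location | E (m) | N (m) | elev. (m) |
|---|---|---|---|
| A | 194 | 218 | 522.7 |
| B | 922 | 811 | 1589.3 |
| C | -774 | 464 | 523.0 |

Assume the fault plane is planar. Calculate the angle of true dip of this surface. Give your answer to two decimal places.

54.75°

Two edge vectors: A→B = (728, 593, 1066.6), A→C = (-968, 246, 0.3).
Normal n = (A→B) × (A→C) = (-262205.7, -1032687.2, 753112).
So ∂z/∂E = −n_x/n_z = 0.34816 and ∂z/∂N = −n_y/n_z = 1.37123.
Gradient magnitude |∇z| = √(a² + b²) = √(0.12122 + 1.88026) = 1.41474.
True dip = arctan(1.41474) = 54.75°, dipping toward SSW (azimuth ≈ 194°).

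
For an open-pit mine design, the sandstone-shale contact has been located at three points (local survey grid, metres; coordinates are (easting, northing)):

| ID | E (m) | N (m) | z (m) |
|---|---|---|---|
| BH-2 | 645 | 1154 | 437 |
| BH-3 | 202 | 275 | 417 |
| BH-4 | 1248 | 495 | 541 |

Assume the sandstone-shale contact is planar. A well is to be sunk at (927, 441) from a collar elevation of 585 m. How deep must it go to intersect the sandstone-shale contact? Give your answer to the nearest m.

Let the plane be z = a·E + b·N + c.
BH-3−BH-2: −443a − 879b = −20;  BH-4−BH-2: 603a − 659b = 104.
Solving gives a = 0.12725, b = −0.04138.
Then c = 437 − a·645 − b·1154 = 402.67.
At (927, 441): z_contact = 118.0 − 18.2 + 402.67 = 502.4 m.
Depth below ground = 585 − 502.4 = 83 m.

83 m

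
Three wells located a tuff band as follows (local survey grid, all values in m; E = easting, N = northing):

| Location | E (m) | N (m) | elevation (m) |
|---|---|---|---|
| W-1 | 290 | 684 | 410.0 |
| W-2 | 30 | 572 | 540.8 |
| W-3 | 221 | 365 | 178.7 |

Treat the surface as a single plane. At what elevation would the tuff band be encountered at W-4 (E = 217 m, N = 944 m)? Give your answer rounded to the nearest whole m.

715 m

Let the plane be z = a·E + b·N + c.
W-2−W-1: −260a − 112b = 130.8;  W-3−W-1: −69a − 319b = −231.3.
Solving gives a = −0.89920, b = 0.91958.
Then c = 410 − a·290 − b·684 = 41.78.
At (217, 944): z = −195.1 + 868.1 + 41.78 = 714.7 m.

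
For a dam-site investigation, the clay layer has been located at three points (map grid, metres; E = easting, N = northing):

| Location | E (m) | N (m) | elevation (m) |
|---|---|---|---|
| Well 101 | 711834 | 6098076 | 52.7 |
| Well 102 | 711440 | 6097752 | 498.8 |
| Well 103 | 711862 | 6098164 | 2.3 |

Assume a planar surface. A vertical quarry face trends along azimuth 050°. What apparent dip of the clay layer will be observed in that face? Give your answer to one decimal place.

41.1°

Let the plane be z = a·E + b·N + c.
Well 102−Well 101: −394a − 324b = 446.1;  Well 103−Well 101: 28a + 88b = −50.4.
Solving gives a = −0.89559, b = −0.28777.
Unit vector along 050° is (sin 50°, cos 50°) = (0.7660, 0.6428).
Slope in that direction = a·(0.7660) + b·(0.6428) = −0.87104.
Apparent dip = arctan|0.87104| = 41.1° (true dip is 43.2°, so apparent ≤ true as expected).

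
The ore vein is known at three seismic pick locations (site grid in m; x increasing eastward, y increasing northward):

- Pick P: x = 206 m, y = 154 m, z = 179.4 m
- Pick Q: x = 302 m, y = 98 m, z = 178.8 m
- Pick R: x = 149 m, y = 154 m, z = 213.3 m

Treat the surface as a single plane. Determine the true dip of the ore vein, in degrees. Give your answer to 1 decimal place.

Let the plane be z = a·x + b·y + c.
Pick Q−Pick P: 96a − 56b = −0.6;  Pick R−Pick P: −57a + 0b = 33.9.
Solving gives a = −0.59474, b = −1.00883.
Gradient magnitude |∇z| = √(a² + b²) = √(0.35371 + 1.01775) = 1.17109.
True dip = arctan(1.17109) = 49.5°, dipping toward NNE (azimuth ≈ 031°).

49.5°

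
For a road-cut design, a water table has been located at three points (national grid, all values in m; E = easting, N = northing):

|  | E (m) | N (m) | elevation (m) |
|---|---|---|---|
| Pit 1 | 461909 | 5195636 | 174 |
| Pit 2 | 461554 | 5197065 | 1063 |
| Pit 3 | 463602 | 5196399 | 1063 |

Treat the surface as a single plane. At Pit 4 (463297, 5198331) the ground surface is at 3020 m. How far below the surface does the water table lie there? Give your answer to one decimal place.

716.6 m

Two edge vectors: Pit 1→Pit 2 = (-355, 1429, 889), Pit 1→Pit 3 = (1693, 763, 889).
Normal n = (Pit 1→Pit 2) × (Pit 1→Pit 3) = (592074, 1820672, -2690162).
So ∂z/∂E = −n_x/n_z = 0.220088604 and ∂z/∂N = −n_y/n_z = 0.676788981.
Intercept c from Pit 1: 174 − 101660.91 − 3516349.20 = −3617836.10.
At (463297, 5198331): z_contact = 101966.39 + 3518173.14 − 3617836.10 = 2303.43 m.
Depth below ground = 3020 − 2303.43 = 716.6 m.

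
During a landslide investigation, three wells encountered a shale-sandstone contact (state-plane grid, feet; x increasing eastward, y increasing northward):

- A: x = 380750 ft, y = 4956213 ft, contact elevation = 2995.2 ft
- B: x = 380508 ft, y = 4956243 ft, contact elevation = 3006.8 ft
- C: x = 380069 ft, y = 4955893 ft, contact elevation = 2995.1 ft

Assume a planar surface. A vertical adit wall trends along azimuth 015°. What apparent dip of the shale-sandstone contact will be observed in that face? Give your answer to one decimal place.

3.9°

Let the plane be z = a·x + b·y + c.
B−A: −242a + 30b = 11.6;  C−A: −681a − 320b = −0.1.
Solving gives a = −0.03790, b = 0.08096.
Unit vector along 015° is (sin 15°, cos 15°) = (0.2588, 0.9659).
Slope in that direction = a·(0.2588) + b·(0.9659) = 0.06840.
Apparent dip = arctan|0.06840| = 3.9° (true dip is 5.1°, so apparent ≤ true as expected).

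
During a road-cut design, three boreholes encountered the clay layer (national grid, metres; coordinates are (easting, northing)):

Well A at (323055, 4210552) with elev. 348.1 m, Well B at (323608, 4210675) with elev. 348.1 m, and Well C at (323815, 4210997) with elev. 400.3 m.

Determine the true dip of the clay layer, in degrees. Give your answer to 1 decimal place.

Two edge vectors: Well A→Well B = (553, 123, 0), Well A→Well C = (760, 445, 52.2).
Normal n = (Well A→Well B) × (Well A→Well C) = (6420.6, -28866.6, 152605).
So ∂z/∂E = −n_x/n_z = −0.04207 and ∂z/∂N = −n_y/n_z = 0.18916.
Gradient magnitude |∇z| = √(a² + b²) = √(0.00177 + 0.03578) = 0.19378.
True dip = arctan(0.19378) = 11.0°, dipping toward SSE (azimuth ≈ 167°).

11.0°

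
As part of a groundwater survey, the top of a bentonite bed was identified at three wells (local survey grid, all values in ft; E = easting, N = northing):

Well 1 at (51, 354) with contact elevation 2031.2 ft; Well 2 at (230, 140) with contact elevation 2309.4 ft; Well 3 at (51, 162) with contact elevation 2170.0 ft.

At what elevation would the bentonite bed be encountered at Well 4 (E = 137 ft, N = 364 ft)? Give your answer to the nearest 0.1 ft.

Let the plane be z = a·E + b·N + c.
Well 2−Well 1: 179a − 214b = 278.2;  Well 3−Well 1: 0a − 192b = 138.8.
Solving gives a = 0.68992, b = −0.72292.
Then c = 2031.2 − a·51 − b·354 = 2251.93.
At (137, 364): z = 94.5 − 263.1 + 2251.93 = 2083.3 ft.

2083.3 ft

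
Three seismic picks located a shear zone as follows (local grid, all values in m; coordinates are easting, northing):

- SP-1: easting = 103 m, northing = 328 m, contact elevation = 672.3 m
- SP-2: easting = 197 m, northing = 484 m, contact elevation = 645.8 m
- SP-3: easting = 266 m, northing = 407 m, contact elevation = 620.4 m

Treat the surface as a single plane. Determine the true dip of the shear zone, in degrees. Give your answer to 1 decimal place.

Let the plane be z = a·easting + b·northing + c.
SP-2−SP-1: 94a + 156b = −26.5;  SP-3−SP-1: 163a + 79b = −51.9.
Solving gives a = −0.33346, b = 0.03106.
Gradient magnitude |∇z| = √(a² + b²) = √(0.11119 + 0.00096) = 0.33490.
True dip = arctan(0.33490) = 18.5°, dipping toward E (azimuth ≈ 095°).

18.5°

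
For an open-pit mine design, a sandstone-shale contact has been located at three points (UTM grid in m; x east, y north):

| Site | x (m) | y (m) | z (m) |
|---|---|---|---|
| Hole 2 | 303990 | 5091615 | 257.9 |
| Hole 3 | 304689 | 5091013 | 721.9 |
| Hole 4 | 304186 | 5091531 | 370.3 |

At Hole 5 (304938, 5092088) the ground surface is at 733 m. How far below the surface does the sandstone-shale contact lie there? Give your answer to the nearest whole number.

115 m

Let the plane be z = a·x + b·y + c.
Hole 3−Hole 2: 699a − 602b = 464;  Hole 4−Hole 2: 196a − 84b = 112.4.
Solving gives a = 0.48398677, b = −0.20879277.
Then c = 257.9 − a·303990 − b·5091615 = 916223.14.
At (304938, 5092088): z_contact = 147586.0 − 1063191.1 + 916223.14 = 618.0 m.
Depth below ground = 733 − 618.0 = 115 m.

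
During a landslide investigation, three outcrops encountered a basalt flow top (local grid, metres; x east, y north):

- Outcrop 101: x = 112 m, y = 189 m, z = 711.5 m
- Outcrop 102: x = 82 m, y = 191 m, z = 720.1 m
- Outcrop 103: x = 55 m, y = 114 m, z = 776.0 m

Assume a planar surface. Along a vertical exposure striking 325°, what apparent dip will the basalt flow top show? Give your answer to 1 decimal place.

Two edge vectors: Outcrop 101→Outcrop 102 = (-30, 2, 8.6), Outcrop 101→Outcrop 103 = (-57, -75, 64.5).
Normal n = (Outcrop 101→Outcrop 102) × (Outcrop 101→Outcrop 103) = (774, 1444.8, 2364).
So ∂z/∂x = −n_x/n_z = −0.32741 and ∂z/∂y = −n_y/n_z = −0.61117.
Unit vector along 325° is (sin 325°, cos 325°) = (-0.5736, 0.8192).
Slope in that direction = a·(-0.5736) + b·(0.8192) = −0.31284.
Apparent dip = arctan|0.31284| = 17.4° (true dip is 34.7°, so apparent ≤ true as expected).

17.4°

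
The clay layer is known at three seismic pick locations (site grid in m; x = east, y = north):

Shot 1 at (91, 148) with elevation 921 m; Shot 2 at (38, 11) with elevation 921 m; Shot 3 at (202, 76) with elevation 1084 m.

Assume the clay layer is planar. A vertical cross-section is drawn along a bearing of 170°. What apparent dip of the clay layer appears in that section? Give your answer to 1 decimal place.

Two edge vectors: Shot 1→Shot 2 = (-53, -137, 0), Shot 1→Shot 3 = (111, -72, 163).
Normal n = (Shot 1→Shot 2) × (Shot 1→Shot 3) = (-22331, 8639, 19023).
So ∂z/∂x = −n_x/n_z = 1.17389 and ∂z/∂y = −n_y/n_z = −0.45413.
Unit vector along 170° is (sin 170°, cos 170°) = (0.1736, -0.9848).
Slope in that direction = a·(0.1736) + b·(-0.9848) = 0.65108.
Apparent dip = arctan|0.65108| = 33.1° (true dip is 51.5°, so apparent ≤ true as expected).

33.1°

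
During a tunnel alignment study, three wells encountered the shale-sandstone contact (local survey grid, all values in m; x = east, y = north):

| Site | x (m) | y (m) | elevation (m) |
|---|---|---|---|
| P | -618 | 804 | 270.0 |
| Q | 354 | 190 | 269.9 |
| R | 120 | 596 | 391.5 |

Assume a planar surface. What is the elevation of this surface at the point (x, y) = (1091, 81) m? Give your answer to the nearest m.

Two edge vectors: P→Q = (972, -614, -0.1), P→R = (738, -208, 121.5).
Normal n = (P→Q) × (P→R) = (-74621.8, -118171.8, 250956).
So ∂z/∂x = −n_x/n_z = 0.29735 and ∂z/∂y = −n_y/n_z = 0.47089.
Intercept c from P: 270 + 183.76 − 378.59 = 75.17.
At (1091, 81): z = 324.4 + 38.1 + 75.17 = 437.7 m.

438 m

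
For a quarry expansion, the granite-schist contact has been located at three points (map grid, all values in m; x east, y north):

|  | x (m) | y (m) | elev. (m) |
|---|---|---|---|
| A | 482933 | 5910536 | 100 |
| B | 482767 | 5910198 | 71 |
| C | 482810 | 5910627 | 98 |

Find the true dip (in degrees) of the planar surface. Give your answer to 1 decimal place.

Let the plane be z = a·x + b·y + c.
B−A: −166a − 338b = −29;  C−A: −123a + 91b = −2.
Solving gives a = 0.05849, b = 0.05707.
Gradient magnitude |∇z| = √(a² + b²) = √(0.00342 + 0.00326) = 0.08172.
True dip = arctan(0.08172) = 4.7°, dipping toward SW (azimuth ≈ 226°).

4.7°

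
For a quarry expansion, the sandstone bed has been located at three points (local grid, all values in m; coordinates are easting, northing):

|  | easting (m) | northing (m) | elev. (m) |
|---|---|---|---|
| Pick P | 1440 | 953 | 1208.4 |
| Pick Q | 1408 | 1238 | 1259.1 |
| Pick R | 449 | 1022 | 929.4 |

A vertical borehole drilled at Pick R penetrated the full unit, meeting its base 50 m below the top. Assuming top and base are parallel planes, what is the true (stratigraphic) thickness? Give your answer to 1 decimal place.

Let the plane be z = a·easting + b·northing + c.
Pick Q−Pick P: −32a + 285b = 50.7;  Pick R−Pick P: −991a + 69b = −279.
Solving gives a = 0.29624, b = 0.21116.
|∇z| = √(a²+b²) = 0.36379, so dip δ = arctan(0.36379) = 19.99°.
True thickness = vertical thickness × cos δ = 50 × cos 19.99° = 47.0 m.

47.0 m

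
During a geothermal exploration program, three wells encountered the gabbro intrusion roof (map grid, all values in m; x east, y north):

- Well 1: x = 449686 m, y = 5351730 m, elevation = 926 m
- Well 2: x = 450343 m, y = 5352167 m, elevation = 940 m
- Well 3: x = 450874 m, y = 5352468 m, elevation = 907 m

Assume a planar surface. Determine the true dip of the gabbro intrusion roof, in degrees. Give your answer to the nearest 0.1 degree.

45.2°

Let the plane be z = a·x + b·y + c.
Well 2−Well 1: 657a + 437b = 14;  Well 3−Well 1: 1188a + 738b = −19.
Solving gives a = −0.54345, b = 0.84908.
Gradient magnitude |∇z| = √(a² + b²) = √(0.29534 + 0.72094) = 1.00811.
True dip = arctan(1.00811) = 45.2°, dipping toward SSE (azimuth ≈ 147°).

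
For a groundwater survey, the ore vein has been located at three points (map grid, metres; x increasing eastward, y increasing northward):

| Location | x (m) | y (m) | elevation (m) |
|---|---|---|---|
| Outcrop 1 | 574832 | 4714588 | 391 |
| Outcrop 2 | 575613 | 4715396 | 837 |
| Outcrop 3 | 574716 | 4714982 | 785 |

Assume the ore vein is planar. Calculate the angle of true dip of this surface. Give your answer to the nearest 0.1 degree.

43.9°

Two edge vectors: Outcrop 1→Outcrop 2 = (781, 808, 446), Outcrop 1→Outcrop 3 = (-116, 394, 394).
Normal n = (Outcrop 1→Outcrop 2) × (Outcrop 1→Outcrop 3) = (142628, -359450, 401442).
So ∂z/∂x = −n_x/n_z = −0.35529 and ∂z/∂y = −n_y/n_z = 0.89540.
Gradient magnitude |∇z| = √(a² + b²) = √(0.12623 + 0.80174) = 0.96331.
True dip = arctan(0.96331) = 43.9°, dipping toward SSE (azimuth ≈ 158°).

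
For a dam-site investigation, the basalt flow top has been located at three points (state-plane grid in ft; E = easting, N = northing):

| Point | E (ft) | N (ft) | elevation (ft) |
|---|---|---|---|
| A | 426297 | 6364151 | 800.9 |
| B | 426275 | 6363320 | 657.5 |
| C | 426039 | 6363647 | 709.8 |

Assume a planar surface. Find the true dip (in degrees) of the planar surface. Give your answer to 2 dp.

9.81°

Two edge vectors: A→B = (-22, -831, -143.4), A→C = (-258, -504, -91.1).
Normal n = (A→B) × (A→C) = (3430.5, 34993, -203310).
So ∂z/∂E = −n_x/n_z = 0.01687 and ∂z/∂N = −n_y/n_z = 0.17212.
Gradient magnitude |∇z| = √(a² + b²) = √(0.00028 + 0.02962) = 0.17294.
True dip = arctan(0.17294) = 9.81°, dipping toward S (azimuth ≈ 186°).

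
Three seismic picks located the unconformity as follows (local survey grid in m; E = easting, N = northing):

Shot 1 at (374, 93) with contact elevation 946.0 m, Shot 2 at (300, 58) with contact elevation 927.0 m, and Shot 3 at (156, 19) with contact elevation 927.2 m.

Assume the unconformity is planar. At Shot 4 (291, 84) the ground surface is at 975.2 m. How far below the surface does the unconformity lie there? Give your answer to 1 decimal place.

Let the plane be z = a·E + b·N + c.
Shot 2−Shot 1: −74a − 35b = −19;  Shot 3−Shot 1: −218a − 74b = −18.8.
Solving gives a = −0.34726, b = 1.27707.
Then c = 946 − a·374 − b·93 = 957.11.
At (291, 84): z_contact = −101.05 + 107.27 + 957.11 = 963.33 m.
Depth below ground = 975.2 − 963.33 = 11.9 m.

11.9 m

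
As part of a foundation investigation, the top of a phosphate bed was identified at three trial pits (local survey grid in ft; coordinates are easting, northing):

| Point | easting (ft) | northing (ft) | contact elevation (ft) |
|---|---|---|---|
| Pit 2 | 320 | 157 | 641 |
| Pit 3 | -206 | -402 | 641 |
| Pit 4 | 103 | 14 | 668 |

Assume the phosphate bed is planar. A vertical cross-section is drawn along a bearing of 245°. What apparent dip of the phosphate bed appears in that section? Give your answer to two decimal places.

9.46°

Let the plane be z = a·easting + b·northing + c.
Pit 3−Pit 2: −526a − 559b = 0;  Pit 4−Pit 2: −217a − 143b = 27.
Solving gives a = −0.32750, b = 0.30817.
Unit vector along 245° is (sin 245°, cos 245°) = (-0.9063, -0.4226).
Slope in that direction = a·(-0.9063) + b·(-0.4226) = 0.16658.
Apparent dip = arctan|0.16658| = 9.46° (true dip is 24.2°, so apparent ≤ true as expected).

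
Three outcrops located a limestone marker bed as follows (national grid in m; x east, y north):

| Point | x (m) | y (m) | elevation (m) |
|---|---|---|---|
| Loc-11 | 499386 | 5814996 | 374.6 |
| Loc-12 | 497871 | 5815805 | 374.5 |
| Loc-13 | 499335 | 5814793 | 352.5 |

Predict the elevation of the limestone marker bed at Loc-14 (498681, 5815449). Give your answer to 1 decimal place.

Two edge vectors: Loc-11→Loc-12 = (-1515, 809, -0.1), Loc-11→Loc-13 = (-51, -203, -22.1).
Normal n = (Loc-11→Loc-12) × (Loc-11→Loc-13) = (-17899.2, -33476.4, 348804).
So ∂z/∂x = −n_x/n_z = 0.051315925 and ∂z/∂y = −n_y/n_z = 0.095974817.
Intercept c from Loc-11: 374.6 − 25626.45 − 558093.18 = −583345.03.
At (498681, 5815449): z = 25590.3 + 558136.7 − 583345.03 = 381.9 m.

381.9 m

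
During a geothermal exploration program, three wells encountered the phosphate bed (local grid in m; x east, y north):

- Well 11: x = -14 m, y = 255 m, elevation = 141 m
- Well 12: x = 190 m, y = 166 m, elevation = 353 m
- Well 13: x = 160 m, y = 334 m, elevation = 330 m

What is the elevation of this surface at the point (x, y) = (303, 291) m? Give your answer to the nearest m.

480 m

Two edge vectors: Well 11→Well 12 = (204, -89, 212), Well 11→Well 13 = (174, 79, 189).
Normal n = (Well 11→Well 12) × (Well 11→Well 13) = (-33569, -1668, 31602).
So ∂z/∂x = −n_x/n_z = 1.06224 and ∂z/∂y = −n_y/n_z = 0.05278.
Intercept c from Well 11: 141 + 14.87 − 13.46 = 142.41.
At (303, 291): z = 321.9 + 15.4 + 142.41 = 479.6 m.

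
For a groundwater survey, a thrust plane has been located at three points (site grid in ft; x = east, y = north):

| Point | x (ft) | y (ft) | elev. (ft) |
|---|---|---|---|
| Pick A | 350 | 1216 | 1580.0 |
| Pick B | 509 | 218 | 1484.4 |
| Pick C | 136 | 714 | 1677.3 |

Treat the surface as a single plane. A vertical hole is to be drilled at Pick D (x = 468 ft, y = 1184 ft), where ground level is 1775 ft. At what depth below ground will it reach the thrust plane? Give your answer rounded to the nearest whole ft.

Two edge vectors: Pick A→Pick B = (159, -998, -95.6), Pick A→Pick C = (-214, -502, 97.3).
Normal n = (Pick A→Pick B) × (Pick A→Pick C) = (-145096.6, 4987.7, -293390).
So ∂z/∂x = −n_x/n_z = −0.49455 and ∂z/∂y = −n_y/n_z = 0.01700.
Intercept c from Pick A: 1580 + 173.09 − 20.67 = 1732.42.
At (468, 1184): z_contact = −231.5 + 20.1 + 1732.42 = 1521.1 ft.
Depth below ground = 1775 − 1521.1 = 254 ft.

254 ft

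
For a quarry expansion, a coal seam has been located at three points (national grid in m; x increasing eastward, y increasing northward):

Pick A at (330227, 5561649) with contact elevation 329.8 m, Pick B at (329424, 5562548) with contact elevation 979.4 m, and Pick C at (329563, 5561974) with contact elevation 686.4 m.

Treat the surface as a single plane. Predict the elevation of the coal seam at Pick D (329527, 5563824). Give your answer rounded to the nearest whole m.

Two edge vectors: Pick A→Pick B = (-803, 899, 649.6), Pick A→Pick C = (-664, 325, 356.6).
Normal n = (Pick A→Pick B) × (Pick A→Pick C) = (109463.4, -144984.6, 335961).
So ∂z/∂x = −n_x/n_z = −0.32582175 and ∂z/∂y = −n_y/n_z = 0.43155188.
Intercept c from Pick A: 329.8 + 107595.14 − 2400140.06 = −2292215.12.
At (329527, 5563824): z = −107367.1 + 2401078.7 − 2292215.12 = 1496.5 m.

1497 m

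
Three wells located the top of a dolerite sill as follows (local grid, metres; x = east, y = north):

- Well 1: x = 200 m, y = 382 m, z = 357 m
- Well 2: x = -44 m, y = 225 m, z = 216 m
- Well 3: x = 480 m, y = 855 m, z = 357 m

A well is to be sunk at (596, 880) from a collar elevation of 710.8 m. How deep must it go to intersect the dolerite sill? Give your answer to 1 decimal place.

Let the plane be z = a·x + b·y + c.
Well 2−Well 1: −244a − 157b = −141;  Well 3−Well 1: 280a + 473b = 0.
Solving gives a = 0.93340, b = −0.55254.
Then c = 357 − a·200 − b·382 = 381.39.
At (596, 880): z_contact = 556.30 − 486.23 + 381.39 = 451.46 m.
Depth below ground = 710.8 − 451.46 = 259.3 m.

259.3 m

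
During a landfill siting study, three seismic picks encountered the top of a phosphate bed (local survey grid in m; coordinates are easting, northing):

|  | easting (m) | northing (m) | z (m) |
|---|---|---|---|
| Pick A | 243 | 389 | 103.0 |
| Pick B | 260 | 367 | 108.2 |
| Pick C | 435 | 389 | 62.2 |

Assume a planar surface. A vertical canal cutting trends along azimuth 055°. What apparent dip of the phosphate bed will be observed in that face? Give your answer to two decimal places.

21.99°

Two edge vectors: Pick A→Pick B = (17, -22, 5.2), Pick A→Pick C = (192, 0, -40.8).
Normal n = (Pick A→Pick B) × (Pick A→Pick C) = (897.6, 1692, 4224).
So ∂z/∂easting = −n_x/n_z = −0.21250 and ∂z/∂northing = −n_y/n_z = −0.40057.
Unit vector along 055° is (sin 55°, cos 55°) = (0.8192, 0.5736).
Slope in that direction = a·(0.8192) + b·(0.5736) = −0.40383.
Apparent dip = arctan|0.40383| = 21.99° (true dip is 24.4°, so apparent ≤ true as expected).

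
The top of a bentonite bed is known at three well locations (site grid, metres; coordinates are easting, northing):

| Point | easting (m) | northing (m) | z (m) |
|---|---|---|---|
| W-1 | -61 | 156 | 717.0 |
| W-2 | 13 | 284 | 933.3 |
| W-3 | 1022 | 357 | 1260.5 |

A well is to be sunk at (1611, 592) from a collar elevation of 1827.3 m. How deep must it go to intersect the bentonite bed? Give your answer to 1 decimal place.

74.1 m

Two edge vectors: W-1→W-2 = (74, 128, 216.3), W-1→W-3 = (1083, 201, 543.5).
Normal n = (W-1→W-2) × (W-1→W-3) = (26091.7, 194033.9, -123750).
So ∂z/∂easting = −n_x/n_z = 0.210842 and ∂z/∂northing = −n_y/n_z = 1.567951.
Intercept c from W-1: 717 + 12.86 − 244.60 = 485.26.
At (1611, 592): z_contact = 339.67 + 928.23 + 485.26 = 1753.15 m.
Depth below ground = 1827.3 − 1753.15 = 74.1 m.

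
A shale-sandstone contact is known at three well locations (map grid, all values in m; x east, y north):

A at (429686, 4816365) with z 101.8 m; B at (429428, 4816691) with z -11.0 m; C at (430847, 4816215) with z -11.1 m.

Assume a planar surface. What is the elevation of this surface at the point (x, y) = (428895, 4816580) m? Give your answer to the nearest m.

126 m

Let the plane be z = a·x + b·y + c.
B−A: −258a + 326b = −112.8;  C−A: 1161a − 150b = −112.9.
Solving gives a = −0.15811540, b = −0.47114655.
Then c = 101.8 − a·429686 − b·4816365 = 2337255.50.
At (428895, 4816580): z = −67814.9 − 2269315.0 + 2337255.50 = 125.6 m.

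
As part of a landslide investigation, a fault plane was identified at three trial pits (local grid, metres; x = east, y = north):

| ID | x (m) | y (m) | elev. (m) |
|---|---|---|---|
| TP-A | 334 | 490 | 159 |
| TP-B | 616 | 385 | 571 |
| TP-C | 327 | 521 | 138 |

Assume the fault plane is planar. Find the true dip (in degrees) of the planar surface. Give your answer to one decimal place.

53.9°

Let the plane be z = a·x + b·y + c.
TP-B−TP-A: 282a − 105b = 412;  TP-C−TP-A: −7a + 31b = −21.
Solving gives a = 1.31972, b = −0.37942.
Gradient magnitude |∇z| = √(a² + b²) = √(1.74166 + 0.14396) = 1.37318.
True dip = arctan(1.37318) = 53.9°, dipping toward WNW (azimuth ≈ 286°).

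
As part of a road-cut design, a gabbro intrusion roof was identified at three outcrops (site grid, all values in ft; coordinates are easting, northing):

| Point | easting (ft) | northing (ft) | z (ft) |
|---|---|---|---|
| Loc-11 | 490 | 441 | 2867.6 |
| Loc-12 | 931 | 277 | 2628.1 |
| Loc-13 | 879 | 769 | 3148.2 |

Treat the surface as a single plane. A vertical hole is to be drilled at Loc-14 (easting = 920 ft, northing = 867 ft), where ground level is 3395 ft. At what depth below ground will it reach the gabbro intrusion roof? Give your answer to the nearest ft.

Two edge vectors: Loc-11→Loc-12 = (441, -164, -239.5), Loc-11→Loc-13 = (389, 328, 280.6).
Normal n = (Loc-11→Loc-12) × (Loc-11→Loc-13) = (32537.6, -216910.1, 208444).
So ∂z/∂easting = −n_x/n_z = −0.15610 and ∂z/∂northing = −n_y/n_z = 1.04062.
Intercept c from Loc-11: 2867.6 + 76.49 − 458.91 = 2485.18.
At (920, 867): z_contact = −143.6 + 902.2 + 2485.18 = 3243.8 ft.
Depth below ground = 3395 − 3243.8 = 151 ft.

151 ft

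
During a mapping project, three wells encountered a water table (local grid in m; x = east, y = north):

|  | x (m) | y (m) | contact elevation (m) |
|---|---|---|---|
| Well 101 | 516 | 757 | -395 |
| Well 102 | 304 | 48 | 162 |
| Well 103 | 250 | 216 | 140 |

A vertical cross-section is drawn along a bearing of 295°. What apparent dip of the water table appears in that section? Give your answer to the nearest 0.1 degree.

37.1°

Let the plane be z = a·x + b·y + c.
Well 102−Well 101: −212a − 709b = 557;  Well 103−Well 101: −266a − 541b = 535.
Solving gives a = −1.05515, b = −0.47011.
Unit vector along 295° is (sin 295°, cos 295°) = (-0.9063, 0.4226).
Slope in that direction = a·(-0.9063) + b·(0.4226) = 0.75762.
Apparent dip = arctan|0.75762| = 37.1° (true dip is 49.1°, so apparent ≤ true as expected).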